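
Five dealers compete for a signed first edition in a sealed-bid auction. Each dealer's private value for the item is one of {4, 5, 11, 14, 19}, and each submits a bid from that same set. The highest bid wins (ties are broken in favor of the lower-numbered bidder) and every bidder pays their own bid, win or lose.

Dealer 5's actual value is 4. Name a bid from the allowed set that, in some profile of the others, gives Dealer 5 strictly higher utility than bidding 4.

5

Suppose Dealer 1 bids 4, Dealer 2 bids 4, Dealer 3 bids 4 and Dealer 4 bids 4.
Bid 4: loses but pays 4, utility -4.
Bid 5: wins, pays 5, utility 4 - 5 = -1.
So bidding 5 beats truth here (-1 > -4).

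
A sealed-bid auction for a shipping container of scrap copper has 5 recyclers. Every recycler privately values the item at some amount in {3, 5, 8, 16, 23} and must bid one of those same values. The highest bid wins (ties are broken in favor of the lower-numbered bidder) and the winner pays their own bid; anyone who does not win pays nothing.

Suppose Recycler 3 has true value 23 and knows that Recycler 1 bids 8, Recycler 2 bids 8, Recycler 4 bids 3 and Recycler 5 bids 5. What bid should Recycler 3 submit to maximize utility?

Bid 3: loses, pays 0, utility 0.
Bid 5: loses, pays 0, utility 0.
Bid 8: loses, pays 0, utility 0.
Bid 16: wins, pays 16, utility 23 - 16 = 7.
Bid 23: wins, pays 23, utility 23 - 23 = 0.
The best choice is 16 with utility 7.

16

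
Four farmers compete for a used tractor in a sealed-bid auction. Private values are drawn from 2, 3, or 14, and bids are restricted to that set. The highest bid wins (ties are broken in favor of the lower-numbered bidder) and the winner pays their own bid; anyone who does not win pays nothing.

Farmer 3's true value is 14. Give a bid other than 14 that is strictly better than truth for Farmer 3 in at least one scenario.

Suppose Farmer 1 bids 2, Farmer 2 bids 2 and Farmer 4 bids 2.
Bid 14: wins, pays 14, utility 14 - 14 = 0.
Bid 3: wins, pays 3, utility 14 - 3 = 11.
So bidding 3 beats truth here (11 > 0).

3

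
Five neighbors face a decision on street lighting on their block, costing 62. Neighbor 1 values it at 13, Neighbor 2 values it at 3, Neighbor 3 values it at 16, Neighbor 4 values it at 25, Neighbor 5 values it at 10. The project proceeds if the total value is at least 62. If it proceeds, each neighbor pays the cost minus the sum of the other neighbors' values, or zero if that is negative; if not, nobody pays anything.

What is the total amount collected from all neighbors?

44

Total value 67 ≥ cost 62, so it is built.
Neighbor 1: others sum to 54; max(0, 62 - 54) = 8.
Neighbor 2: others sum to 64; max(0, 62 - 64) = 0.
Neighbor 3: others sum to 51; max(0, 62 - 51) = 11.
Neighbor 4: others sum to 42; max(0, 62 - 42) = 20.
Neighbor 5: others sum to 57; max(0, 62 - 57) = 5.
Total collected = 8 + 0 + 11 + 20 + 5 = 44.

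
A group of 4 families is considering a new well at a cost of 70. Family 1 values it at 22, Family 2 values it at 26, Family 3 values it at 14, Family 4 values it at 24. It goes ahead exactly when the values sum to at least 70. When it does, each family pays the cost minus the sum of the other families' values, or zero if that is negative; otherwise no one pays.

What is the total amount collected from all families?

Total value 86 ≥ cost 70, so it is built.
Family 1: others sum to 64; max(0, 70 - 64) = 6.
Family 2: others sum to 60; max(0, 70 - 60) = 10.
Family 3: others sum to 72; max(0, 70 - 72) = 0.
Family 4: others sum to 62; max(0, 70 - 62) = 8.
Total collected = 6 + 10 + 0 + 8 = 24.

24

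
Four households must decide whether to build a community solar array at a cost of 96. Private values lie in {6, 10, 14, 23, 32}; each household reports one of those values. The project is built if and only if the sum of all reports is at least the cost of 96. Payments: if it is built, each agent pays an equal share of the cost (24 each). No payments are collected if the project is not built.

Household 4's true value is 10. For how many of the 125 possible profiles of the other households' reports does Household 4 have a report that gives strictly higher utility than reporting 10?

3

Others report (23, 32, 32): truth gives -14; report 6 gives 0 > -14. Violating.
Others report (32, 23, 32): truth gives -14; report 6 gives 0 > -14. Violating.
Others report (32, 32, 23): truth gives -14; report 6 gives 0 > -14. Violating.
Others report (6, 6, 6): truth gives 0; no alternative beats it.
Others report (6, 6, 10): truth gives 0; no alternative beats it.
(Checking all 125 profiles: 3 have a profitable deviation, 122 do not.)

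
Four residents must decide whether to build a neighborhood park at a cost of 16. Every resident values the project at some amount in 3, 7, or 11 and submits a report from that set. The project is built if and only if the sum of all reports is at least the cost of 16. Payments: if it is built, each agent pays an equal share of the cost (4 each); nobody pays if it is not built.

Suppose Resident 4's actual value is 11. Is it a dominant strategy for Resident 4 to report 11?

Yes

Check each profile of the others' reports and compare truth against every alternative report.
Others report (3, 3, 3): truth gives 7, best alternative gives 7.
Others report (3, 3, 7): truth gives 7, best alternative gives 7.
Others report (3, 3, 11): truth gives 7, best alternative gives 7.
Others report (3, 7, 3): truth gives 7, best alternative gives 7.
Others report (3, 7, 7): truth gives 7, best alternative gives 7.
Others report (3, 7, 11): truth gives 7, best alternative gives 7.
(Remaining 21 profiles checked similarly; truth is weakly best in each.)
In every case the truthful report is at least as good as any alternative, so it is a dominant strategy.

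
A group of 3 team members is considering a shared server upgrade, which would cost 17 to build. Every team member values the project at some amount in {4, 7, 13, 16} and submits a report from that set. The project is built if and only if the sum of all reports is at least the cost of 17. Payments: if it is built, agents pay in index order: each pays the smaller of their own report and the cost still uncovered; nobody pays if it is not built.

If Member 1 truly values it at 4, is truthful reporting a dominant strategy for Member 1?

Yes

Check each profile of the others' reports and compare truth against every alternative report.
Others report (4, 7): truth gives 0, best alternative gives -3.
Others report (4, 13): truth gives 0, best alternative gives -3.
Others report (4, 16): truth gives 0, best alternative gives -3.
Others report (7, 4): truth gives 0, best alternative gives -3.
Others report (7, 7): truth gives 0, best alternative gives -3.
Others report (7, 13): truth gives 0, best alternative gives -3.
(Remaining 10 profiles checked similarly; truth is weakly best in each.)
In every case the truthful report is at least as good as any alternative, so it is a dominant strategy.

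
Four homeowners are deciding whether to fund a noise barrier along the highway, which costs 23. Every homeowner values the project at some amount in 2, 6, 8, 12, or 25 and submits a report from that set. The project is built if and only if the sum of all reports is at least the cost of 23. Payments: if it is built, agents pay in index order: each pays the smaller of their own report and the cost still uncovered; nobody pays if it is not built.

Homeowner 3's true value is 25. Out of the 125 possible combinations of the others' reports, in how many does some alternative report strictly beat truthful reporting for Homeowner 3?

Others report (2, 2, 8): truth gives 6; report 12 gives 13 > 6. Violating.
Others report (2, 2, 12): truth gives 6; report 8 gives 17 > 6. Violating.
Others report (2, 2, 25): truth gives 6; report 2 gives 23 > 6. Violating.
Others report (2, 6, 6): truth gives 10; report 12 gives 13 > 10. Violating.
Others report (2, 2, 2): truth gives 6; no alternative beats it.
Others report (2, 2, 6): truth gives 6; no alternative beats it.
(Checking all 125 profiles: 68 have a profitable deviation, 57 do not.)

68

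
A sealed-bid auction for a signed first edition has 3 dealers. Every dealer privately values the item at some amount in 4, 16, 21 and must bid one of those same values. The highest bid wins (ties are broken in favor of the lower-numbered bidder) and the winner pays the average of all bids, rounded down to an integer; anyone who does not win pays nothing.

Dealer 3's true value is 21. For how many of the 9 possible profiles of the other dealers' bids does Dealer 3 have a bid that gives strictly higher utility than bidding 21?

1

Others bid (4, 4): truth gives 12; bid 16 gives 13 > 12. Violating.
Others bid (4, 16): truth gives 8; no alternative beats it.
Others bid (4, 21): truth gives 0; no alternative beats it.
(Checking all 9 profiles: 1 has a profitable deviation, 8 do not.)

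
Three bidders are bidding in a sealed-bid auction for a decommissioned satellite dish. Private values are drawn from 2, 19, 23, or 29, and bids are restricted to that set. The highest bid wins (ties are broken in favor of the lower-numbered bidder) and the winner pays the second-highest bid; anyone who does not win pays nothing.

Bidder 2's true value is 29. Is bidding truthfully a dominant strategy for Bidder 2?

Yes

Check each profile of the others' bids and compare truth against every alternative bid.
Others bid (23, 2): truth gives 6, best alternative gives 0.
Others bid (23, 19): truth gives 6, best alternative gives 0.
Others bid (23, 23): truth gives 6, best alternative gives 0.
Others bid (2, 2): truth gives 27, best alternative gives 27.
Others bid (2, 19): truth gives 10, best alternative gives 10.
Others bid (19, 2): truth gives 10, best alternative gives 10.
(Remaining 10 profiles checked similarly; truth is weakly best in each.)
In every case the truthful bid is at least as good as any alternative, so it is a dominant strategy.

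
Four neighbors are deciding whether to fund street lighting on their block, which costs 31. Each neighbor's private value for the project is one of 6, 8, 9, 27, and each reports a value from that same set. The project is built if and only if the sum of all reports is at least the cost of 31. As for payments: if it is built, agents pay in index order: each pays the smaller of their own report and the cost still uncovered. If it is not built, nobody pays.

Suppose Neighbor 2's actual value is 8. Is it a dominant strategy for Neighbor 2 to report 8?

No

Consider the case where Neighbor 1 reports 6, Neighbor 3 reports 6 and Neighbor 4 reports 27.
Truthful report 8: project built, pays 8, utility 8 - 8 = 0.
Report 6 instead: project built, pays 6, utility 8 - 6 = 2.
Since 2 > 0, reporting 6 is strictly better here, so truthful reporting is not dominant.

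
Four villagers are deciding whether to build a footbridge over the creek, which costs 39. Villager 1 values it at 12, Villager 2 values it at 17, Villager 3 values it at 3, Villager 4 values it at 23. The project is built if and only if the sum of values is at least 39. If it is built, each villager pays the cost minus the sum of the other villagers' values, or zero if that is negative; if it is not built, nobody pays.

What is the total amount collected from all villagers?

8

Total value 55 ≥ cost 39, so it is built.
Villager 1: others sum to 43; max(0, 39 - 43) = 0.
Villager 2: others sum to 38; max(0, 39 - 38) = 1.
Villager 3: others sum to 52; max(0, 39 - 52) = 0.
Villager 4: others sum to 32; max(0, 39 - 32) = 7.
Total collected = 0 + 1 + 0 + 7 = 8.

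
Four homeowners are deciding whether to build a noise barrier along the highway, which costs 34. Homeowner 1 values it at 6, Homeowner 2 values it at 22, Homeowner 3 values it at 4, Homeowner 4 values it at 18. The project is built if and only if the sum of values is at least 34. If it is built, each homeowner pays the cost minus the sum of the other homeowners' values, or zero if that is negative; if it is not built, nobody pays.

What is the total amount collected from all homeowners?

Total value 50 ≥ cost 34, so it is built.
Homeowner 1: others sum to 44; max(0, 34 - 44) = 0.
Homeowner 2: others sum to 28; max(0, 34 - 28) = 6.
Homeowner 3: others sum to 46; max(0, 34 - 46) = 0.
Homeowner 4: others sum to 32; max(0, 34 - 32) = 2.
Total collected = 0 + 6 + 0 + 2 = 8.

8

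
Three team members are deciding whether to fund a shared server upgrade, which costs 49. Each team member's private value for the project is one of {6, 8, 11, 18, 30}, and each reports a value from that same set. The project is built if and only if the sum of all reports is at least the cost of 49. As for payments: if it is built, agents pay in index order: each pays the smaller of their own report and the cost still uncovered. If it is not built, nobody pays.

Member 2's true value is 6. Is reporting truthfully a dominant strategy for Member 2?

Check each profile of the others' reports and compare truth against every alternative report.
Others report (11, 30): truth gives 0, best alternative gives -2.
Others report (18, 30): truth gives 0, best alternative gives -2.
Others report (30, 11): truth gives 0, best alternative gives -2.
Others report (30, 18): truth gives 0, best alternative gives -2.
Others report (30, 30): truth gives 0, best alternative gives -2.
Others report (6, 6): truth gives 0, best alternative gives 0.
(Remaining 19 profiles checked similarly; truth is weakly best in each.)
In every case the truthful report is at least as good as any alternative, so it is a dominant strategy.

Yes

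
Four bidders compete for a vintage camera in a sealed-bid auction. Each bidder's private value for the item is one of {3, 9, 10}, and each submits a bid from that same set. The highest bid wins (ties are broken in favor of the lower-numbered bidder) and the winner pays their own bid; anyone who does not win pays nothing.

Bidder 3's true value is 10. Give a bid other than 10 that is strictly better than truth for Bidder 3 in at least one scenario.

Suppose Bidder 1 bids 3, Bidder 2 bids 3 and Bidder 4 bids 3.
Bid 10: wins, pays 10, utility 10 - 10 = 0.
Bid 9: wins, pays 9, utility 10 - 9 = 1.
So bidding 9 beats truth here (1 > 0).

9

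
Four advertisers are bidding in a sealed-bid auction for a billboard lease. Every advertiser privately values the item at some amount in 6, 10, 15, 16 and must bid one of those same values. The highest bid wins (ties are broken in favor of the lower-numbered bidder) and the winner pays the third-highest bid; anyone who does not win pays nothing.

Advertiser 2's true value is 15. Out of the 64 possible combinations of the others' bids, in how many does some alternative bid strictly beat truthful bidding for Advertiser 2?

12

Others bid (6, 6, 16): truth gives 0; bid 16 gives 9 > 0. Violating.
Others bid (6, 10, 16): truth gives 0; bid 16 gives 5 > 0. Violating.
Others bid (6, 16, 6): truth gives 0; bid 16 gives 9 > 0. Violating.
Others bid (6, 16, 10): truth gives 0; bid 16 gives 5 > 0. Violating.
Others bid (6, 6, 6): truth gives 9; no alternative beats it.
Others bid (6, 6, 10): truth gives 9; no alternative beats it.
(Checking all 64 profiles: 12 have a profitable deviation, 52 do not.)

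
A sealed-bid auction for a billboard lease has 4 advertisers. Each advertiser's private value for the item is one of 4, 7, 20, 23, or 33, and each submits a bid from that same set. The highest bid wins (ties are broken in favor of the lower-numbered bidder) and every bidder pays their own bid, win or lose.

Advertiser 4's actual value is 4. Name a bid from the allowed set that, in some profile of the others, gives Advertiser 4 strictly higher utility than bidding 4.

Suppose Advertiser 1 bids 4, Advertiser 2 bids 4 and Advertiser 3 bids 4.
Bid 4: loses but pays 4, utility -4.
Bid 7: wins, pays 7, utility 4 - 7 = -3.
So bidding 7 beats truth here (-3 > -4).

7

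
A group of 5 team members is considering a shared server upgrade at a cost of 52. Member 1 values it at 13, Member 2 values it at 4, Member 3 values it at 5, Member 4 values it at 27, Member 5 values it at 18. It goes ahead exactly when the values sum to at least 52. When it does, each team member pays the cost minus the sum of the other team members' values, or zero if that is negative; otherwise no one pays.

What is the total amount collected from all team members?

Total value 67 ≥ cost 52, so it is built.
Member 1: others sum to 54; max(0, 52 - 54) = 0.
Member 2: others sum to 63; max(0, 52 - 63) = 0.
Member 3: others sum to 62; max(0, 52 - 62) = 0.
Member 4: others sum to 40; max(0, 52 - 40) = 12.
Member 5: others sum to 49; max(0, 52 - 49) = 3.
Total collected = 0 + 0 + 0 + 12 + 3 = 15.

15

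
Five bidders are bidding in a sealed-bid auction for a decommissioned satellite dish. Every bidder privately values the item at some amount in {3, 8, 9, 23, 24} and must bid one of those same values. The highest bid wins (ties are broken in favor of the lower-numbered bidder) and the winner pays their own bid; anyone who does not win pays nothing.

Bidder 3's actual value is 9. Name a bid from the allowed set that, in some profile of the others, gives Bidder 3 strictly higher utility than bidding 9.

Suppose Bidder 1 bids 3, Bidder 2 bids 3, Bidder 4 bids 3 and Bidder 5 bids 3.
Bid 9: wins, pays 9, utility 9 - 9 = 0.
Bid 8: wins, pays 8, utility 9 - 8 = 1.
So bidding 8 beats truth here (1 > 0).

8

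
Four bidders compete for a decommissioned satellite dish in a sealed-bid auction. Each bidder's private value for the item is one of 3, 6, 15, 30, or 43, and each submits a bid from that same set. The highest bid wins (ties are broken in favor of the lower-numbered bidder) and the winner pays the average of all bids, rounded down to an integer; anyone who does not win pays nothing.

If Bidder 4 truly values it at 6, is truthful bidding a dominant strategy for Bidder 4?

Yes

Check each profile of the others' bids and compare truth against every alternative bid.
Others bid (3, 3, 3): truth gives 3, best alternative gives 0.
Others bid (3, 3, 6): truth gives 0, best alternative gives 0.
Others bid (3, 3, 15): truth gives 0, best alternative gives 0.
Others bid (3, 3, 30): truth gives 0, best alternative gives 0.
Others bid (3, 3, 43): truth gives 0, best alternative gives 0.
Others bid (3, 6, 3): truth gives 0, best alternative gives 0.
(Remaining 119 profiles checked similarly; truth is weakly best in each.)
In every case the truthful bid is at least as good as any alternative, so it is a dominant strategy.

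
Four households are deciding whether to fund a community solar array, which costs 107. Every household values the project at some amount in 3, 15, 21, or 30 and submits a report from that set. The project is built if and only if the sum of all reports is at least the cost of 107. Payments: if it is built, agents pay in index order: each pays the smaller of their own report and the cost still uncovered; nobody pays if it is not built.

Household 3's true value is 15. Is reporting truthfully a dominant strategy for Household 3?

Check each profile of the others' reports and compare truth against every alternative report.
Others report (3, 3, 3): truth gives 0, best alternative gives 0.
Others report (3, 3, 15): truth gives 0, best alternative gives 0.
Others report (3, 3, 21): truth gives 0, best alternative gives 0.
Others report (3, 3, 30): truth gives 0, best alternative gives 0.
Others report (3, 15, 3): truth gives 0, best alternative gives 0.
Others report (3, 15, 15): truth gives 0, best alternative gives 0.
(Remaining 58 profiles checked similarly; truth is weakly best in each.)
In every case the truthful report is at least as good as any alternative, so it is a dominant strategy.

Yes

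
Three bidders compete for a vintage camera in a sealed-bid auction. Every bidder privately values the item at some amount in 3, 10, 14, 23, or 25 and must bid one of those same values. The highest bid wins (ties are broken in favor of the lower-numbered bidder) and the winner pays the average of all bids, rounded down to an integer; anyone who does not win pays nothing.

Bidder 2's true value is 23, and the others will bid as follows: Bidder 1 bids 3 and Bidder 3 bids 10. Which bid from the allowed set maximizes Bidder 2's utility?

10

Bid 3: loses, pays 0, utility 0.
Bid 10: wins, pays 7, utility 23 - 7 = 16.
Bid 14: wins, pays 9, utility 23 - 9 = 14.
Bid 23: wins, pays 12, utility 23 - 12 = 11.
Bid 25: wins, pays 12, utility 23 - 12 = 11.
The best choice is 10 with utility 16.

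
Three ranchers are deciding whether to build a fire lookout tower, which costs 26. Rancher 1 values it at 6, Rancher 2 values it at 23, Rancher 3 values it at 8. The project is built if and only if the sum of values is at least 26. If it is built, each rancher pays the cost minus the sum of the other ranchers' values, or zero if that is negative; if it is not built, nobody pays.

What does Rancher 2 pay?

Total value 37 ≥ cost 26, so the project is built.
The other ranchers' values sum to 14.
Cost minus that sum is 26 - 14 = 12.

12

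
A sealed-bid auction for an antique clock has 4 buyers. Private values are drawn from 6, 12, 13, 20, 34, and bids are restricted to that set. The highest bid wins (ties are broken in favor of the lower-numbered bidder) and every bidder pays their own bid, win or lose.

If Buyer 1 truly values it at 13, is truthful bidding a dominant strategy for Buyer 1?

Consider the case where Buyer 2 bids 6, Buyer 3 bids 6 and Buyer 4 bids 6.
Truthful bid 13: wins, pays 13, utility 13 - 13 = 0.
Bid 6 instead: wins, pays 6, utility 13 - 6 = 7.
Since 7 > 0, bidding 6 is strictly better here, so truthful bidding is not dominant.

No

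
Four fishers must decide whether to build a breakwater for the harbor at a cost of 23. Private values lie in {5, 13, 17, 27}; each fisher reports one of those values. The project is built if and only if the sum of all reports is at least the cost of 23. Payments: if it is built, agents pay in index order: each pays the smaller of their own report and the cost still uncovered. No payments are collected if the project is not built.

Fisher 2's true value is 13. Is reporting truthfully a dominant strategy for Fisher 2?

Consider the case where Fisher 1 reports 5, Fisher 3 reports 5 and Fisher 4 reports 13.
Truthful report 13: project built, pays 13, utility 13 - 13 = 0.
Report 5 instead: project built, pays 5, utility 13 - 5 = 8.
Since 8 > 0, reporting 5 is strictly better here, so truthful reporting is not dominant.

No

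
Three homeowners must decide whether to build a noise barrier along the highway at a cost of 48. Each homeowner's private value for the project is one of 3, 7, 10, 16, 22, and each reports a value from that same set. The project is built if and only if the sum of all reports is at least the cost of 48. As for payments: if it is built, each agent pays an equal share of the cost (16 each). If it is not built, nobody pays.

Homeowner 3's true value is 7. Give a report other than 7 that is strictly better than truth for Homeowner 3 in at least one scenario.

3

Suppose Homeowner 1 reports 22 and Homeowner 2 reports 22.
Report 7: project built, pays 16, utility 7 - 16 = -9.
Report 3: project not built, utility 0.
So reporting 3 beats truth here (0 > -9).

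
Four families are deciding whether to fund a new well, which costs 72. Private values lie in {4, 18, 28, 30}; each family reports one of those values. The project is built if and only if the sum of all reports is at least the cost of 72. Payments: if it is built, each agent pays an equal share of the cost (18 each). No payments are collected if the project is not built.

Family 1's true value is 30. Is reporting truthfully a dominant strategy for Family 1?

Check each profile of the others' reports and compare truth against every alternative report.
Others report (4, 18, 28): truth gives 12, best alternative gives 12.
Others report (4, 18, 30): truth gives 12, best alternative gives 12.
Others report (4, 28, 18): truth gives 12, best alternative gives 12.
Others report (4, 28, 28): truth gives 12, best alternative gives 12.
Others report (4, 28, 30): truth gives 12, best alternative gives 12.
Others report (4, 30, 18): truth gives 12, best alternative gives 12.
(Remaining 58 profiles checked similarly; truth is weakly best in each.)
In every case the truthful report is at least as good as any alternative, so it is a dominant strategy.

Yes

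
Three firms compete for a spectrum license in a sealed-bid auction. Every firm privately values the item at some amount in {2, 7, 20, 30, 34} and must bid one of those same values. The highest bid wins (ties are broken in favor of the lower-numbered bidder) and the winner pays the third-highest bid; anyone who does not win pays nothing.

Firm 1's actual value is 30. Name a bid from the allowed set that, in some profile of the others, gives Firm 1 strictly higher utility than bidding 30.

34

Suppose Firm 2 bids 2 and Firm 3 bids 34.
Bid 30: loses, pays 0, utility 0.
Bid 34: wins, pays 2, utility 30 - 2 = 28.
So bidding 34 beats truth here (28 > 0).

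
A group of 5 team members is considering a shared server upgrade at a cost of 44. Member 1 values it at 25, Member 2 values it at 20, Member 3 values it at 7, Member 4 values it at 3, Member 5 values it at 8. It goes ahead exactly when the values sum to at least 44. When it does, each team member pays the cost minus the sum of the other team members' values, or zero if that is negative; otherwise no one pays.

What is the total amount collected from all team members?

7

Total value 63 ≥ cost 44, so it is built.
Member 1: others sum to 38; max(0, 44 - 38) = 6.
Member 2: others sum to 43; max(0, 44 - 43) = 1.
Member 3: others sum to 56; max(0, 44 - 56) = 0.
Member 4: others sum to 60; max(0, 44 - 60) = 0.
Member 5: others sum to 55; max(0, 44 - 55) = 0.
Total collected = 6 + 1 + 0 + 0 + 0 = 7.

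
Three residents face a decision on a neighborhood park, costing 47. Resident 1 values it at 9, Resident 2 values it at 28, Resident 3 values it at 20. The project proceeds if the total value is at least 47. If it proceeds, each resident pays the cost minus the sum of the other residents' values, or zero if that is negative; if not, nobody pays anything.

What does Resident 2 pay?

Total value 57 ≥ cost 47, so the project is built.
The other residents' values sum to 29.
Cost minus that sum is 47 - 29 = 18.

18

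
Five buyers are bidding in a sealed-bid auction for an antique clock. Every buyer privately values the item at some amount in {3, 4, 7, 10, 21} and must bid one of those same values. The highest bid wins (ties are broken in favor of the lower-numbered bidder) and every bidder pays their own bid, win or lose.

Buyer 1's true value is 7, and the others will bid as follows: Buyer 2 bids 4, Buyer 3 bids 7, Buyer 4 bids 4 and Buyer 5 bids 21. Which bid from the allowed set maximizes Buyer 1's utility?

Bid 3: loses but pays 3, utility -3.
Bid 4: loses but pays 4, utility -4.
Bid 7: loses but pays 7, utility -7.
Bid 10: loses but pays 10, utility -10.
Bid 21: wins, pays 21, utility 7 - 21 = -14.
The best choice is 3 with utility -3.

3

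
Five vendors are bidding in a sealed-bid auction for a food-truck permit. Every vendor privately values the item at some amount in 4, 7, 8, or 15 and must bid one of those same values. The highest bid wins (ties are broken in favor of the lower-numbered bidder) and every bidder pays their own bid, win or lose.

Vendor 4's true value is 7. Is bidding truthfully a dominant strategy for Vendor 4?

Consider the case where Vendor 1 bids 4, Vendor 2 bids 4, Vendor 3 bids 4 and Vendor 5 bids 8.
Truthful bid 7: loses but pays 7, utility -7.
Bid 4 instead: loses but pays 4, utility -4.
Since -4 > -7, bidding 4 is strictly better here, so truthful bidding is not dominant.

No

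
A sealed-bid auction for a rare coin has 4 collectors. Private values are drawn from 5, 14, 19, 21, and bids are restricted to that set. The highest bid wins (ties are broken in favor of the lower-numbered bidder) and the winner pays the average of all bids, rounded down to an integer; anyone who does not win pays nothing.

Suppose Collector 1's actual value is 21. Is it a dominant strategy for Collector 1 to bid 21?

No

Consider the case where Collector 2 bids 5, Collector 3 bids 5 and Collector 4 bids 5.
Truthful bid 21: wins, pays 9, utility 21 - 9 = 12.
Bid 5 instead: wins, pays 5, utility 21 - 5 = 16.
Since 16 > 12, bidding 5 is strictly better here, so truthful bidding is not dominant.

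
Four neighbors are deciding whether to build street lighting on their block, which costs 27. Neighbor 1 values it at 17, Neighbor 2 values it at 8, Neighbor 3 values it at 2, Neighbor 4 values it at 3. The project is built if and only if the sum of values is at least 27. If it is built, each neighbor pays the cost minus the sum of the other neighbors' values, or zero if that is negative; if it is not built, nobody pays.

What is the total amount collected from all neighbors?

19

Total value 30 ≥ cost 27, so it is built.
Neighbor 1: others sum to 13; max(0, 27 - 13) = 14.
Neighbor 2: others sum to 22; max(0, 27 - 22) = 5.
Neighbor 3: others sum to 28; max(0, 27 - 28) = 0.
Neighbor 4: others sum to 27; max(0, 27 - 27) = 0.
Total collected = 14 + 5 + 0 + 0 = 19.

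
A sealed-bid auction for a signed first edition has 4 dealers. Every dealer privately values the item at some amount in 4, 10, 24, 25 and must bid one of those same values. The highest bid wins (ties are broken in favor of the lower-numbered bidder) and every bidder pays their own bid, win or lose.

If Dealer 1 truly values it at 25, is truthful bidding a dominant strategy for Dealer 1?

No

Consider the case where Dealer 2 bids 4, Dealer 3 bids 4 and Dealer 4 bids 4.
Truthful bid 25: wins, pays 25, utility 25 - 25 = 0.
Bid 4 instead: wins, pays 4, utility 25 - 4 = 21.
Since 21 > 0, bidding 4 is strictly better here, so truthful bidding is not dominant.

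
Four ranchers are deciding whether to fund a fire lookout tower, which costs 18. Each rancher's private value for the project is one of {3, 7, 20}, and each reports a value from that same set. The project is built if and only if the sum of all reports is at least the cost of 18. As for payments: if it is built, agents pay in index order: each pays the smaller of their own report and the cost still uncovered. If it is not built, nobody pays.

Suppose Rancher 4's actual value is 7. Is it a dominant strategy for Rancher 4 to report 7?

Check each profile of the others' reports and compare truth against every alternative report.
Others report (3, 3, 20): truth gives 7, best alternative gives 7.
Others report (3, 7, 20): truth gives 7, best alternative gives 7.
Others report (3, 20, 3): truth gives 7, best alternative gives 7.
Others report (3, 20, 7): truth gives 7, best alternative gives 7.
Others report (3, 20, 20): truth gives 7, best alternative gives 7.
Others report (7, 3, 20): truth gives 7, best alternative gives 7.
(Remaining 21 profiles checked similarly; truth is weakly best in each.)
In every case the truthful report is at least as good as any alternative, so it is a dominant strategy.

Yes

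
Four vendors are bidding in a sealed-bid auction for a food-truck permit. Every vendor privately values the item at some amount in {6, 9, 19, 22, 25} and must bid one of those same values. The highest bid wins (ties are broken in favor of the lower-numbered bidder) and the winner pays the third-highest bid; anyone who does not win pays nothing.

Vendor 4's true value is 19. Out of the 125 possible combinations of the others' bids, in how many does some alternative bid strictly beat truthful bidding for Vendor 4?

Others bid (6, 6, 19): truth gives 0; bid 22 gives 13 > 0. Violating.
Others bid (6, 6, 22): truth gives 0; bid 25 gives 13 > 0. Violating.
Others bid (6, 9, 19): truth gives 0; bid 22 gives 10 > 0. Violating.
Others bid (6, 9, 22): truth gives 0; bid 25 gives 10 > 0. Violating.
Others bid (6, 6, 6): truth gives 13; no alternative beats it.
Others bid (6, 6, 9): truth gives 13; no alternative beats it.
(Checking all 125 profiles: 24 have a profitable deviation, 101 do not.)

24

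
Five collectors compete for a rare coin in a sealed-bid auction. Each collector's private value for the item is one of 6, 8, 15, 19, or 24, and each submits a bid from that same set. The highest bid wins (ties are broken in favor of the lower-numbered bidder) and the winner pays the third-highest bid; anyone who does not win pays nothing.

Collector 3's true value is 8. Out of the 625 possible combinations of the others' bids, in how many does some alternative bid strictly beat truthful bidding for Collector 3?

Others bid (6, 6, 6, 15): truth gives 0; bid 15 gives 2 > 0. Violating.
Others bid (6, 6, 6, 19): truth gives 0; bid 19 gives 2 > 0. Violating.
Others bid (6, 6, 6, 24): truth gives 0; bid 24 gives 2 > 0. Violating.
Others bid (6, 6, 15, 6): truth gives 0; bid 15 gives 2 > 0. Violating.
Others bid (6, 6, 6, 6): truth gives 2; no alternative beats it.
Others bid (6, 6, 6, 8): truth gives 2; no alternative beats it.
(Checking all 625 profiles: 12 have a profitable deviation, 613 do not.)

12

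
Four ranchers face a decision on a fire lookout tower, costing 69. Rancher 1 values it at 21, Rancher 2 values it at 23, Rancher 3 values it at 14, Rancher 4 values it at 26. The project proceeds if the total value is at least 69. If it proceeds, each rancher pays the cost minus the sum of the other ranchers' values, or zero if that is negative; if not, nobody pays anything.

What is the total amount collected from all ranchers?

Total value 84 ≥ cost 69, so it is built.
Rancher 1: others sum to 63; max(0, 69 - 63) = 6.
Rancher 2: others sum to 61; max(0, 69 - 61) = 8.
Rancher 3: others sum to 70; max(0, 69 - 70) = 0.
Rancher 4: others sum to 58; max(0, 69 - 58) = 11.
Total collected = 6 + 8 + 0 + 11 = 25.

25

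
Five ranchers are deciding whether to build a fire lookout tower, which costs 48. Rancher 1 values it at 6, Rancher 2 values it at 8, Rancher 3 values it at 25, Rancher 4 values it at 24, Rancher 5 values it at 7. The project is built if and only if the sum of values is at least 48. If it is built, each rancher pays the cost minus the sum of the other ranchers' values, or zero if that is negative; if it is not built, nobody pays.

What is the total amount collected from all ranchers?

5

Total value 70 ≥ cost 48, so it is built.
Rancher 1: others sum to 64; max(0, 48 - 64) = 0.
Rancher 2: others sum to 62; max(0, 48 - 62) = 0.
Rancher 3: others sum to 45; max(0, 48 - 45) = 3.
Rancher 4: others sum to 46; max(0, 48 - 46) = 2.
Rancher 5: others sum to 63; max(0, 48 - 63) = 0.
Total collected = 0 + 0 + 3 + 2 + 0 = 5.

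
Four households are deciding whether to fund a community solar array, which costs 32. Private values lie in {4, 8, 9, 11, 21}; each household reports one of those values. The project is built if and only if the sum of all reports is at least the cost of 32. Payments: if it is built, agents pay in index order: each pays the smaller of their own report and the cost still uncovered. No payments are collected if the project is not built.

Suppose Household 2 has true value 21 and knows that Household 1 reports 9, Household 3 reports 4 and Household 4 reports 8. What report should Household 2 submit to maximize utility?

Report 4: project not built, utility 0.
Report 8: project not built, utility 0.
Report 9: project not built, utility 0.
Report 11: project built, pays 11, utility 21 - 11 = 10.
Report 21: project built, pays 21, utility 21 - 21 = 0.
The best choice is 11 with utility 10.

11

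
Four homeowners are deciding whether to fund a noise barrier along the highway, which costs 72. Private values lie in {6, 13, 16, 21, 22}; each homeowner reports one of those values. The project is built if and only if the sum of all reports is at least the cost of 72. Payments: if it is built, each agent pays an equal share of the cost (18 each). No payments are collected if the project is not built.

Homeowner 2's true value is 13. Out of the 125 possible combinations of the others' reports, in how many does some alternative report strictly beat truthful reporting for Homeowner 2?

Others report (16, 21, 22): truth gives -5; report 6 gives 0 > -5. Violating.
Others report (16, 22, 21): truth gives -5; report 6 gives 0 > -5. Violating.
Others report (16, 22, 22): truth gives -5; report 6 gives 0 > -5. Violating.
Others report (21, 16, 22): truth gives -5; report 6 gives 0 > -5. Violating.
Others report (6, 6, 6): truth gives 0; no alternative beats it.
Others report (6, 6, 13): truth gives 0; no alternative beats it.
(Checking all 125 profiles: 16 have a profitable deviation, 109 do not.)

16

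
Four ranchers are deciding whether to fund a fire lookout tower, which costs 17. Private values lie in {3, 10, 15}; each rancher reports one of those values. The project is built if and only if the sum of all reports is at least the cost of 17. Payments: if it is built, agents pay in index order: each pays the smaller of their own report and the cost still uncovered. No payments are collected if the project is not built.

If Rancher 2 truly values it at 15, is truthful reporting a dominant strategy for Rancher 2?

Consider the case where Rancher 1 reports 3, Rancher 3 reports 3 and Rancher 4 reports 3.
Truthful report 15: project built, pays 14, utility 15 - 14 = 1.
Report 10 instead: project built, pays 10, utility 15 - 10 = 5.
Since 5 > 1, reporting 10 is strictly better here, so truthful reporting is not dominant.

No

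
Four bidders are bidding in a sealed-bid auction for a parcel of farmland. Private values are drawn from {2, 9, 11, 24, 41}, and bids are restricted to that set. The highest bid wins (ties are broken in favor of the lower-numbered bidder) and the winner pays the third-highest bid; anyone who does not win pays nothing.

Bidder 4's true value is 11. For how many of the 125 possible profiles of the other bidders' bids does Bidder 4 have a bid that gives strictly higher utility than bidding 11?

Others bid (2, 2, 11): truth gives 0; bid 24 gives 9 > 0. Violating.
Others bid (2, 2, 24): truth gives 0; bid 41 gives 9 > 0. Violating.
Others bid (2, 9, 11): truth gives 0; bid 24 gives 2 > 0. Violating.
Others bid (2, 9, 24): truth gives 0; bid 41 gives 2 > 0. Violating.
Others bid (2, 2, 2): truth gives 9; no alternative beats it.
Others bid (2, 2, 9): truth gives 9; no alternative beats it.
(Checking all 125 profiles: 24 have a profitable deviation, 101 do not.)

24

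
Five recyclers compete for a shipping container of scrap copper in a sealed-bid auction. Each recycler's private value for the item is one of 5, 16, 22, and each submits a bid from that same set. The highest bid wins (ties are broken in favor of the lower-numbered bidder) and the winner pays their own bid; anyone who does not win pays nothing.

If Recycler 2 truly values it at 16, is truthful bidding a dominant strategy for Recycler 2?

Check each profile of the others' bids and compare truth against every alternative bid.
Others bid (5, 5, 5, 5): truth gives 0, best alternative gives 0.
Others bid (5, 5, 5, 16): truth gives 0, best alternative gives 0.
Others bid (5, 5, 5, 22): truth gives 0, best alternative gives 0.
Others bid (5, 5, 16, 5): truth gives 0, best alternative gives 0.
Others bid (5, 5, 16, 16): truth gives 0, best alternative gives 0.
Others bid (5, 5, 16, 22): truth gives 0, best alternative gives 0.
(Remaining 75 profiles checked similarly; truth is weakly best in each.)
In every case the truthful bid is at least as good as any alternative, so it is a dominant strategy.

Yes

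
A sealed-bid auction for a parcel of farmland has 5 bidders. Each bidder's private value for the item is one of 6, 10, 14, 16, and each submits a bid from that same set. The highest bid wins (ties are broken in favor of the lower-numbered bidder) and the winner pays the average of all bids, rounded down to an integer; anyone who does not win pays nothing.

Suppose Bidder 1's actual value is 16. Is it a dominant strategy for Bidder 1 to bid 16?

No

Consider the case where Bidder 2 bids 6, Bidder 3 bids 6, Bidder 4 bids 6 and Bidder 5 bids 6.
Truthful bid 16: wins, pays 8, utility 16 - 8 = 8.
Bid 6 instead: wins, pays 6, utility 16 - 6 = 10.
Since 10 > 8, bidding 6 is strictly better here, so truthful bidding is not dominant.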